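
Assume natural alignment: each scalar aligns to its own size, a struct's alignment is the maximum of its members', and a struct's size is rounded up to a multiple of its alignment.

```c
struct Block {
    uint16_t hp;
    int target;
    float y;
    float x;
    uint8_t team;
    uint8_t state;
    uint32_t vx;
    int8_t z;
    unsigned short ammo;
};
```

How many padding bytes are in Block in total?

5

@0: hp [2B, align 2] → 2
+2 pad (align 4)
@4: target [4B, align 4] → 8
@8: y [4B, align 4] → 12
@12: x [4B, align 4] → 16
@16: team [1B, align 1] → 17
@17: state [1B, align 1] → 18
+2 pad (align 4)
@20: vx [4B, align 4] → 24
@24: z [1B, align 1] → 25
+1 pad (align 2)
@26: ammo [2B, align 2] → 28
size 28, align 4
data bytes 23, size 28 → padding 5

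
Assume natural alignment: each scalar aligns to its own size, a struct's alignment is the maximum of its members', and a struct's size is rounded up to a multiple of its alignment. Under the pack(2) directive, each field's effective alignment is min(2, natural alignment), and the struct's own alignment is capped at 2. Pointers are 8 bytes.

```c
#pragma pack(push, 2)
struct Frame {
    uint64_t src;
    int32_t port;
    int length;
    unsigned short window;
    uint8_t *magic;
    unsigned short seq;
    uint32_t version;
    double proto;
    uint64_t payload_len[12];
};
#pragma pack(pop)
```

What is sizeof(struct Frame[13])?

1768

src at 0 (size 8, align 2) → ends 8
port at 8 (size 4, align 2) → ends 12
length at 12 (size 4, align 2) → ends 16
window at 16 (size 2, align 2) → ends 18
magic at 18 (size 8, align 2) → ends 26
seq at 26 (size 2, align 2) → ends 28
version at 28 (size 4, align 2) → ends 32
proto at 32 (size 8, align 2) → ends 40
payload_len at 40 (size 96, align 2) → ends 136
total 136 bytes, alignment 2
array of 13: 13 × 136 = 1768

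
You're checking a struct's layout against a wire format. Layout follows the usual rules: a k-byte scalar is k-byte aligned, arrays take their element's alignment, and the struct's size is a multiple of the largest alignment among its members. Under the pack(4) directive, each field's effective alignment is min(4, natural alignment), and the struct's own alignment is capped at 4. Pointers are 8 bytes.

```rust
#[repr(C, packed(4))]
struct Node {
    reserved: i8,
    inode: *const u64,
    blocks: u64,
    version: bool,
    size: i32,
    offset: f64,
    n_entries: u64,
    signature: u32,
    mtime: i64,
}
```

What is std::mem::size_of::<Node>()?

reserved at 0 (size 1, align 1) → ends 1
pad 3 to align 4 for inode
inode at 4 (size 8, align 4) → ends 12
blocks at 12 (size 8, align 4) → ends 20
version at 20 (size 1, align 1) → ends 21
pad 3 to align 4 for size
size at 24 (size 4, align 4) → ends 28
offset at 28 (size 8, align 4) → ends 36
n_entries at 36 (size 8, align 4) → ends 44
signature at 44 (size 4, align 4) → ends 48
mtime at 48 (size 8, align 4) → ends 56
total 56 bytes, alignment 4

56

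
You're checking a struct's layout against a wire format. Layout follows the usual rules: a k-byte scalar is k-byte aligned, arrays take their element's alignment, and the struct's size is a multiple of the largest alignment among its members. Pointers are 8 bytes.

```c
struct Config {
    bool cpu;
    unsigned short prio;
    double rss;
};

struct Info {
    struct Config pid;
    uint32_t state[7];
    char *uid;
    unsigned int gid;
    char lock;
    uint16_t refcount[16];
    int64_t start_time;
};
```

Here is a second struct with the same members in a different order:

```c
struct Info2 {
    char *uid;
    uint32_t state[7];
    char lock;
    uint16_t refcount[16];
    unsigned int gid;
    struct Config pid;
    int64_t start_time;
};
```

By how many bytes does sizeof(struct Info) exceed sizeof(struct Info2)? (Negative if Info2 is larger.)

Config: 0..1  cpu  (1B, 1-aligned); 1..2  -- padding (1B); 2..4  prio  (2B, 2-aligned); 4..8  -- padding (4B); 8..16  rss  (8B, 8-aligned); sizeof = 16, alignof = 8
0..16  pid  (16B, 8-aligned)
16..44  state  (28B, 4-aligned)
44..48  -- padding (4B)
48..56  uid  (8B, 8-aligned)
56..60  gid  (4B, 4-aligned)
60..61  lock  (1B, 1-aligned)
61..62  -- padding (1B)
62..94  refcount  (32B, 2-aligned)
94..96  -- padding (2B)
96..104  start_time  (8B, 8-aligned)
sizeof = 104, alignof = 8
— Info2 —
0..8  uid  (8B, 8-aligned)
8..36  state  (28B, 4-aligned)
36..37  lock  (1B, 1-aligned)
37..38  -- padding (1B)
38..70  refcount  (32B, 2-aligned)
70..72  -- padding (2B)
72..76  gid  (4B, 4-aligned)
76..80  -- padding (4B)
80..96  pid  (16B, 8-aligned)
96..104  start_time  (8B, 8-aligned)
sizeof = 104, alignof = 8
104 − 104 = 0

0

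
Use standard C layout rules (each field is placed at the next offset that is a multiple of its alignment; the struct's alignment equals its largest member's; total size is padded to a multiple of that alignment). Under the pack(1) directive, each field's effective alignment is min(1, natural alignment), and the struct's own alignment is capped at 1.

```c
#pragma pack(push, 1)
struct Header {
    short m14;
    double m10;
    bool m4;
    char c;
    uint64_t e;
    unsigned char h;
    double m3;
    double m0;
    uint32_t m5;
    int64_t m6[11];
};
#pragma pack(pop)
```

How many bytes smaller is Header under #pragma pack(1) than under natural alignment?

23

natural layout:
  0..2  m14  (2B, 2-aligned)
  2..8  -- padding (6B)
  8..16  m10  (8B, 8-aligned)
  16..17  m4  (1B, 1-aligned)
  17..18  c  (1B, 1-aligned)
  18..24  -- padding (6B)
  24..32  e  (8B, 8-aligned)
  32..33  h  (1B, 1-aligned)
  33..40  -- padding (7B)
  40..48  m3  (8B, 8-aligned)
  48..56  m0  (8B, 8-aligned)
  56..60  m5  (4B, 4-aligned)
  60..64  -- padding (4B)
  64..152  m6  (88B, 8-aligned)
  sizeof = 152, alignof = 8
packed(1) layout:
  0..2  m14  (2B, 1-aligned)
  2..10  m10  (8B, 1-aligned)
  10..11  m4  (1B, 1-aligned)
  11..12  c  (1B, 1-aligned)
  12..20  e  (8B, 1-aligned)
  20..21  h  (1B, 1-aligned)
  21..29  m3  (8B, 1-aligned)
  29..37  m0  (8B, 1-aligned)
  37..41  m5  (4B, 1-aligned)
  41..129  m6  (88B, 1-aligned)
  sizeof = 129, alignof = 1
152 − 129 = 23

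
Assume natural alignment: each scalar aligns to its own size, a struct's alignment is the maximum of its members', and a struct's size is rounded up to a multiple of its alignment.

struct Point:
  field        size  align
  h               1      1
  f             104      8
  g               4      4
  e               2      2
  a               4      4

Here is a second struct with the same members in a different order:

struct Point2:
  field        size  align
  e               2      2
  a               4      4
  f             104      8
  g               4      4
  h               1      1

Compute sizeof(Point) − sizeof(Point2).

0..1  h  (1B, 1-aligned)
1..8  -- padding (7B)
8..112  f  (104B, 8-aligned)
112..116  g  (4B, 4-aligned)
116..118  e  (2B, 2-aligned)
118..120  -- padding (2B)
120..124  a  (4B, 4-aligned)
124..128  -- tail padding (4B)
sizeof = 128, alignof = 8
— Point2 —
0..2  e  (2B, 2-aligned)
2..4  -- padding (2B)
4..8  a  (4B, 4-aligned)
8..112  f  (104B, 8-aligned)
112..116  g  (4B, 4-aligned)
116..117  h  (1B, 1-aligned)
117..120  -- tail padding (3B)
sizeof = 120, alignof = 8
128 − 120 = 8

8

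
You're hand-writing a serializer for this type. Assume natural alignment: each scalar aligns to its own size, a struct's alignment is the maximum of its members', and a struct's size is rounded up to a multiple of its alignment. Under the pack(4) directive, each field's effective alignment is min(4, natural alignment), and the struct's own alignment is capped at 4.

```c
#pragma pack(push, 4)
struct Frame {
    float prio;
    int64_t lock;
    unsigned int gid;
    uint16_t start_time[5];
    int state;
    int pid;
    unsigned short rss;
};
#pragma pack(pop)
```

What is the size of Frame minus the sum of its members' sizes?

4

0..4  prio  (4B, 4-aligned)
4..12  lock  (8B, 4-aligned)
12..16  gid  (4B, 4-aligned)
16..26  start_time  (10B, 2-aligned)
26..28  -- padding (2B)
28..32  state  (4B, 4-aligned)
32..36  pid  (4B, 4-aligned)
36..38  rss  (2B, 2-aligned)
38..40  -- tail padding (2B)
sizeof = 40, alignof = 4
data bytes 36, size 40 → padding 4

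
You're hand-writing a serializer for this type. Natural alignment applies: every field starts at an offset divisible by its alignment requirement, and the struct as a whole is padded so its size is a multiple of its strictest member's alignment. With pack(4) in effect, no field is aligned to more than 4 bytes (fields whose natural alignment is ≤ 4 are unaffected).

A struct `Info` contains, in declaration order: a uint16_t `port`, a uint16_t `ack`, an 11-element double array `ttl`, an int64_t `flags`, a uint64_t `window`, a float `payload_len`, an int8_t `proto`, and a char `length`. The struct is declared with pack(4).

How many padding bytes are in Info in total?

2

port at 0 (size 2, align 2) → ends 2
ack at 2 (size 2, align 2) → ends 4
ttl at 4 (size 88, align 4) → ends 92
flags at 92 (size 8, align 4) → ends 100
window at 100 (size 8, align 4) → ends 108
payload_len at 108 (size 4, align 4) → ends 112
proto at 112 (size 1, align 1) → ends 113
length at 113 (size 1, align 1) → ends 114
tail pad 2 to reach multiple of 4
total 116 bytes, alignment 4
data bytes 114, size 116 → padding 2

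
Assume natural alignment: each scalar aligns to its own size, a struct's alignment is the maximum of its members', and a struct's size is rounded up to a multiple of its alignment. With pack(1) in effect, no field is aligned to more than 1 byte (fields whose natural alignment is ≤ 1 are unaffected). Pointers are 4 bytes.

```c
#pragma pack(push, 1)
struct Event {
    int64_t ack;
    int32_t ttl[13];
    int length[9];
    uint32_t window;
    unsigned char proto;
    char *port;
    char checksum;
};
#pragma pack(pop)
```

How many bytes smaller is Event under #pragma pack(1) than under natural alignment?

6

natural layout:
  0..8  ack  (8B, 8-aligned)
  8..60  ttl  (52B, 4-aligned)
  60..96  length  (36B, 4-aligned)
  96..100  window  (4B, 4-aligned)
  100..101  proto  (1B, 1-aligned)
  101..104  -- padding (3B)
  104..108  port  (4B, 4-aligned)
  108..109  checksum  (1B, 1-aligned)
  109..112  -- tail padding (3B)
  sizeof = 112, alignof = 8
packed(1) layout:
  0..8  ack  (8B, 1-aligned)
  8..60  ttl  (52B, 1-aligned)
  60..96  length  (36B, 1-aligned)
  96..100  window  (4B, 1-aligned)
  100..101  proto  (1B, 1-aligned)
  101..105  port  (4B, 1-aligned)
  105..106  checksum  (1B, 1-aligned)
  sizeof = 106, alignof = 1
112 − 106 = 6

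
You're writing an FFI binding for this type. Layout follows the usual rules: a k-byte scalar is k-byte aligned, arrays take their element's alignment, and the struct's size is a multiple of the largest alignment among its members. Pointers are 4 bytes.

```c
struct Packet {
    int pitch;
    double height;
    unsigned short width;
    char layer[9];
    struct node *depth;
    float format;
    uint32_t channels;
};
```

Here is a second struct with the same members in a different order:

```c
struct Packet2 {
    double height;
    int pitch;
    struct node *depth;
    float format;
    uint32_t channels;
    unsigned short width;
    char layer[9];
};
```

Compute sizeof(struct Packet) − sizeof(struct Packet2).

0

@0: pitch [4B, align 4] → 4
+4 pad (align 8)
@8: height [8B, align 8] → 16
@16: width [2B, align 2] → 18
@18: layer [9B, align 1] → 27
+1 pad (align 4)
@28: depth [4B, align 4] → 32
@32: format [4B, align 4] → 36
@36: channels [4B, align 4] → 40
size 40, align 8
— Packet2 —
@0: height [8B, align 8] → 8
@8: pitch [4B, align 4] → 12
@12: depth [4B, align 4] → 16
@16: format [4B, align 4] → 20
@20: channels [4B, align 4] → 24
@24: width [2B, align 2] → 26
@26: layer [9B, align 1] → 35
+5 tail pad (align 8)
size 40, align 8
40 − 40 = 0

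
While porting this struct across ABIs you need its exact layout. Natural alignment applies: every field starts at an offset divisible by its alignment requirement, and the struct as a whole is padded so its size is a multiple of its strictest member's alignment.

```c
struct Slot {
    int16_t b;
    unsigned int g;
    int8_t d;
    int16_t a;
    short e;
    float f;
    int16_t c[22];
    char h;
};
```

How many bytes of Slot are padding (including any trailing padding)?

0..2  b  (2B, 2-aligned)
2..4  -- padding (2B)
4..8  g  (4B, 4-aligned)
8..9  d  (1B, 1-aligned)
9..10  -- padding (1B)
10..12  a  (2B, 2-aligned)
12..14  e  (2B, 2-aligned)
14..16  -- padding (2B)
16..20  f  (4B, 4-aligned)
20..64  c  (44B, 2-aligned)
64..65  h  (1B, 1-aligned)
65..68  -- tail padding (3B)
sizeof = 68, alignof = 4
data bytes 60, size 68 → padding 8

8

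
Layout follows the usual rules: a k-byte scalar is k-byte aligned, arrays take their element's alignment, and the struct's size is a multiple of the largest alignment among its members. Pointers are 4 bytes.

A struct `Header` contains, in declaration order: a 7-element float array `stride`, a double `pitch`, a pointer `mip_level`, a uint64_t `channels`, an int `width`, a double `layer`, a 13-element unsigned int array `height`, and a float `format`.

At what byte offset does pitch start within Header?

@0: stride [28B, align 4] → 28
+4 pad (align 8)
@32: pitch [8B, align 8] → 40

32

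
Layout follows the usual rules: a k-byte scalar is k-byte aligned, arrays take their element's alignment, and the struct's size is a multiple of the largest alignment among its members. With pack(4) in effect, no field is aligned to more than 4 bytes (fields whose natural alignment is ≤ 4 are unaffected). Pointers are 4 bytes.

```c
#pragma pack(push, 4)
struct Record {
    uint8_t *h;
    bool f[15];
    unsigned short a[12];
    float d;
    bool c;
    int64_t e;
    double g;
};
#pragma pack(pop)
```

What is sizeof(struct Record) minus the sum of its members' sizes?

h at 0 (size 4, align 4) → ends 4
f at 4 (size 15, align 1) → ends 19
pad 1 to align 2 for a
a at 20 (size 24, align 2) → ends 44
d at 44 (size 4, align 4) → ends 48
c at 48 (size 1, align 1) → ends 49
pad 3 to align 4 for e
e at 52 (size 8, align 4) → ends 60
g at 60 (size 8, align 4) → ends 68
total 68 bytes, alignment 4
data bytes 64, size 68 → padding 4

4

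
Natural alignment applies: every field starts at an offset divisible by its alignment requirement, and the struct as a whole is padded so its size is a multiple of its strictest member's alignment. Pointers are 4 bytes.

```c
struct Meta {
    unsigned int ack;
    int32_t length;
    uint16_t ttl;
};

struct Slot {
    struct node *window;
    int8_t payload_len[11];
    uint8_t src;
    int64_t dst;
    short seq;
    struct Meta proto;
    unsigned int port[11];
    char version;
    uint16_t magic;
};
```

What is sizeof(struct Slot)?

Meta: 0..4  ack  (4B, 4-aligned); 4..8  length  (4B, 4-aligned); 8..10  ttl  (2B, 2-aligned); 10..12  -- tail padding (2B); sizeof = 12, alignof = 4
0..4  window  (4B, 4-aligned)
4..15  payload_len  (11B, 1-aligned)
15..16  src  (1B, 1-aligned)
16..24  dst  (8B, 8-aligned)
24..26  seq  (2B, 2-aligned)
26..28  -- padding (2B)
28..40  proto  (12B, 4-aligned)
40..84  port  (44B, 4-aligned)
84..85  version  (1B, 1-aligned)
85..86  -- padding (1B)
86..88  magic  (2B, 2-aligned)
sizeof = 88, alignof = 8

88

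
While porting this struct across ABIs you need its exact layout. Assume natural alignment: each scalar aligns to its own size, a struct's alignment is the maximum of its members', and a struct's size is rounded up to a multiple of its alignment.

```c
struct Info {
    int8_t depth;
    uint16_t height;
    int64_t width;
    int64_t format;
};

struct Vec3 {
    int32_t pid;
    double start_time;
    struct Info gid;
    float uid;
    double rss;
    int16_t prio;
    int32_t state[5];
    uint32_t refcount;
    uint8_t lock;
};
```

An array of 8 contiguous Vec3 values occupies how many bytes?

Info: @0: depth [1B, align 1] → 1; +1 pad (align 2); @2: height [2B, align 2] → 4; +4 pad (align 8); @8: width [8B, align 8] → 16; @16: format [8B, align 8] → 24; size 24, align 8
@0: pid [4B, align 4] → 4
+4 pad (align 8)
@8: start_time [8B, align 8] → 16
@16: gid [24B, align 8] → 40
@40: uid [4B, align 4] → 44
+4 pad (align 8)
@48: rss [8B, align 8] → 56
@56: prio [2B, align 2] → 58
+2 pad (align 4)
@60: state [20B, align 4] → 80
@80: refcount [4B, align 4] → 84
@84: lock [1B, align 1] → 85
+3 tail pad (align 8)
size 88, align 8
array of 8: 8 × 88 = 704

704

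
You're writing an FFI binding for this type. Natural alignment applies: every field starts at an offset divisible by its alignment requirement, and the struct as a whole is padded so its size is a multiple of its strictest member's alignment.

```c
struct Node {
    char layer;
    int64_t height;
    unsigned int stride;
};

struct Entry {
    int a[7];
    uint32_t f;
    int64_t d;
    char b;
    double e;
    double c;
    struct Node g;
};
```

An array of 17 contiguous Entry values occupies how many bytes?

1496

Node: layer at 0 (size 1, align 1) → ends 1; pad 7 to align 8 for height; height at 8 (size 8, align 8) → ends 16; stride at 16 (size 4, align 4) → ends 20; tail pad 4 to reach multiple of 8; total 24 bytes, alignment 8
a at 0 (size 28, align 4) → ends 28
f at 28 (size 4, align 4) → ends 32
d at 32 (size 8, align 8) → ends 40
b at 40 (size 1, align 1) → ends 41
pad 7 to align 8 for e
e at 48 (size 8, align 8) → ends 56
c at 56 (size 8, align 8) → ends 64
g at 64 (size 24, align 8) → ends 88
total 88 bytes, alignment 8
array of 17: 17 × 88 = 1496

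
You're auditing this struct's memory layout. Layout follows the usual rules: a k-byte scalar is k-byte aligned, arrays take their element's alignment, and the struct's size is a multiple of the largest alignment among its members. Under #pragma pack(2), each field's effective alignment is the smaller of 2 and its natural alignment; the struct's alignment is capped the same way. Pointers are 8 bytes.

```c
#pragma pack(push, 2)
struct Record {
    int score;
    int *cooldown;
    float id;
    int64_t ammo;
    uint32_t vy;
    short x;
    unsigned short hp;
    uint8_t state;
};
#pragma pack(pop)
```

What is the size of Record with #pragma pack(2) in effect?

0..4  score  (4B, 2-aligned)
4..12  cooldown  (8B, 2-aligned)
12..16  id  (4B, 2-aligned)
16..24  ammo  (8B, 2-aligned)
24..28  vy  (4B, 2-aligned)
28..30  x  (2B, 2-aligned)
30..32  hp  (2B, 2-aligned)
32..33  state  (1B, 1-aligned)
33..34  -- tail padding (1B)
sizeof = 34, alignof = 2

34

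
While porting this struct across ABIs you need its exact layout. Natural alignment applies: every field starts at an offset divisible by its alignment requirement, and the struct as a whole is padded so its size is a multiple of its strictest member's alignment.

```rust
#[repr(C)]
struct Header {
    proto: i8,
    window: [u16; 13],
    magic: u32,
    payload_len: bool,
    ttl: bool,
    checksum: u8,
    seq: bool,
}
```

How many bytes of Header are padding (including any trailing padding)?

1

proto at 0 (size 1, align 1) → ends 1
pad 1 to align 2 for window
window at 2 (size 26, align 2) → ends 28
magic at 28 (size 4, align 4) → ends 32
payload_len at 32 (size 1, align 1) → ends 33
ttl at 33 (size 1, align 1) → ends 34
checksum at 34 (size 1, align 1) → ends 35
seq at 35 (size 1, align 1) → ends 36
total 36 bytes, alignment 4
data bytes 35, size 36 → padding 1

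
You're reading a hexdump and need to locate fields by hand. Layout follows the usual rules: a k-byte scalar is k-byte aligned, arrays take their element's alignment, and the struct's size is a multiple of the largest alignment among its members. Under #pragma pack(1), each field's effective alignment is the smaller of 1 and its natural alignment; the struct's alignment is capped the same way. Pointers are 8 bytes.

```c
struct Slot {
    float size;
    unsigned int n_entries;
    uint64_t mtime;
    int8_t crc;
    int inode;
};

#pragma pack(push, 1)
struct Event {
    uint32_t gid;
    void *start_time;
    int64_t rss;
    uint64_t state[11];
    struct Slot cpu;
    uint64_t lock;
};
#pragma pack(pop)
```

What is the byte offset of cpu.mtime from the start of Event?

116

Slot: size at 0 (size 4, align 4) → ends 4; n_entries at 4 (size 4, align 4) → ends 8; mtime at 8 (size 8, align 8) → ends 16; crc at 16 (size 1, align 1) → ends 17; pad 3 to align 4 for inode; inode at 20 (size 4, align 4) → ends 24; total 24 bytes, alignment 8
gid at 0 (size 4, align 1) → ends 4
start_time at 4 (size 8, align 1) → ends 12
rss at 12 (size 8, align 1) → ends 20
state at 20 (size 88, align 1) → ends 108
cpu at 108 (size 24, align 1) → ends 132
within Slot: mtime at 8
108 + 8 = 116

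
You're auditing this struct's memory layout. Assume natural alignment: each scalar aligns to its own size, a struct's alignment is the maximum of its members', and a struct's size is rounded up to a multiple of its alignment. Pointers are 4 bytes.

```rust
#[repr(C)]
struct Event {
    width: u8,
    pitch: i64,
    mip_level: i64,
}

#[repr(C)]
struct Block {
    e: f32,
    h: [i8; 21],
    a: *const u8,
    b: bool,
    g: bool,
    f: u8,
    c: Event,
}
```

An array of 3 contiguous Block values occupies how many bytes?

192

Event: @0: width [1B, align 1] → 1; +7 pad (align 8); @8: pitch [8B, align 8] → 16; @16: mip_level [8B, align 8] → 24; size 24, align 8
@0: e [4B, align 4] → 4
@4: h [21B, align 1] → 25
+3 pad (align 4)
@28: a [4B, align 4] → 32
@32: b [1B, align 1] → 33
@33: g [1B, align 1] → 34
@34: f [1B, align 1] → 35
+5 pad (align 8)
@40: c [24B, align 8] → 64
size 64, align 8
array of 3: 3 × 64 = 192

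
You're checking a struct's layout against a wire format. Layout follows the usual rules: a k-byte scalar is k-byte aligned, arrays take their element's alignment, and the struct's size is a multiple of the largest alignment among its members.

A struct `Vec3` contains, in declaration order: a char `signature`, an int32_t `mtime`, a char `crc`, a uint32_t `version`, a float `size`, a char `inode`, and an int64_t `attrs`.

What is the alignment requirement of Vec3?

8

member alignments: signature=1, mtime=4, crc=1, version=4, size=4, inode=1, attrs=8
max = 8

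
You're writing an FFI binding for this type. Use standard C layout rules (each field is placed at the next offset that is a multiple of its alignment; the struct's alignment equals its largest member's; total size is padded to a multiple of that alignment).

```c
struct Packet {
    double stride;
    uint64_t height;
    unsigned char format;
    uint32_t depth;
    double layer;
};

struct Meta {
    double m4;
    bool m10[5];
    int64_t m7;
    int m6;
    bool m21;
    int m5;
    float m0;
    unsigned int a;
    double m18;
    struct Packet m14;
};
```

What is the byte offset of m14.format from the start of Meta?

72

Packet: 0..8  stride  (8B, 8-aligned); 8..16  height  (8B, 8-aligned); 16..17  format  (1B, 1-aligned); 17..20  -- padding (3B); 20..24  depth  (4B, 4-aligned); 24..32  layer  (8B, 8-aligned); sizeof = 32, alignof = 8
0..8  m4  (8B, 8-aligned)
8..13  m10  (5B, 1-aligned)
13..16  -- padding (3B)
16..24  m7  (8B, 8-aligned)
24..28  m6  (4B, 4-aligned)
28..29  m21  (1B, 1-aligned)
29..32  -- padding (3B)
32..36  m5  (4B, 4-aligned)
36..40  m0  (4B, 4-aligned)
40..44  a  (4B, 4-aligned)
44..48  -- padding (4B)
48..56  m18  (8B, 8-aligned)
56..88  m14  (32B, 8-aligned)
within Packet: format at 16
56 + 16 = 72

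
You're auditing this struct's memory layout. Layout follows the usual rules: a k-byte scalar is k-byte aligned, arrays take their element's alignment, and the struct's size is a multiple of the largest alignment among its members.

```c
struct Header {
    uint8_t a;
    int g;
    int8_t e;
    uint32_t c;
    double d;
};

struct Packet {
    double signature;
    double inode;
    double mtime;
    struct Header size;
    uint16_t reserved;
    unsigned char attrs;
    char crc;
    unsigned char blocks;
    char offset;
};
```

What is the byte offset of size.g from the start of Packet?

28

Header: 0..1  a  (1B, 1-aligned); 1..4  -- padding (3B); 4..8  g  (4B, 4-aligned); 8..9  e  (1B, 1-aligned); 9..12  -- padding (3B); 12..16  c  (4B, 4-aligned); 16..24  d  (8B, 8-aligned); sizeof = 24, alignof = 8
0..8  signature  (8B, 8-aligned)
8..16  inode  (8B, 8-aligned)
16..24  mtime  (8B, 8-aligned)
24..48  size  (24B, 8-aligned)
within Header: g at 4
24 + 4 = 28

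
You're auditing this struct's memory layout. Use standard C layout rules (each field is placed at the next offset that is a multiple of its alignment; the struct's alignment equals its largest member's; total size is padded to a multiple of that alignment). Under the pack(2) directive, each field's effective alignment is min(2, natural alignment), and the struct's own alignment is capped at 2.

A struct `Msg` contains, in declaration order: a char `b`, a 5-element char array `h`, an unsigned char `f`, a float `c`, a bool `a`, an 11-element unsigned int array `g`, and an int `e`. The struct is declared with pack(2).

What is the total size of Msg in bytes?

62 bytes

b at 0 (size 1, align 1) → ends 1
h at 1 (size 5, align 1) → ends 6
f at 6 (size 1, align 1) → ends 7
pad 1 to align 2 for c
c at 8 (size 4, align 2) → ends 12
a at 12 (size 1, align 1) → ends 13
pad 1 to align 2 for g
g at 14 (size 44, align 2) → ends 58
e at 58 (size 4, align 2) → ends 62
total 62 bytes, alignment 2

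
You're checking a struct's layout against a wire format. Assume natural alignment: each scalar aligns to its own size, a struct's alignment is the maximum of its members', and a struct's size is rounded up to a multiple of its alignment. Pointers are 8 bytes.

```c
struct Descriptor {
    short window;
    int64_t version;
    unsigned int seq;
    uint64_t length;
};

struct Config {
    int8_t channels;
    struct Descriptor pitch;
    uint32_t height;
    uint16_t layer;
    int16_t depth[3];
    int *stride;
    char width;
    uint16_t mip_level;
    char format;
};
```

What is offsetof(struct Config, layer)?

Descriptor: 0..2  window  (2B, 2-aligned); 2..8  -- padding (6B); 8..16  version  (8B, 8-aligned); 16..20  seq  (4B, 4-aligned); 20..24  -- padding (4B); 24..32  length  (8B, 8-aligned); sizeof = 32, alignof = 8
0..1  channels  (1B, 1-aligned)
1..8  -- padding (7B)
8..40  pitch  (32B, 8-aligned)
40..44  height  (4B, 4-aligned)
44..46  layer  (2B, 2-aligned)

44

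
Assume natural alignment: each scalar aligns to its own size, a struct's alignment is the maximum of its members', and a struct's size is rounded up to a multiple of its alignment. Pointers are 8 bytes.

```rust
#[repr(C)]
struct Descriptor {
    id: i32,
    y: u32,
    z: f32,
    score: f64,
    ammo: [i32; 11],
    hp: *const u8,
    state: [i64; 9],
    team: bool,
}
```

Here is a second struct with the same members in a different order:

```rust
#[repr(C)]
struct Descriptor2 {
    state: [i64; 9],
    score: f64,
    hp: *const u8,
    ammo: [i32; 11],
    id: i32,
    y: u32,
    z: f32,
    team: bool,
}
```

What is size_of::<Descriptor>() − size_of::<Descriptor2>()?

0..4  id  (4B, 4-aligned)
4..8  y  (4B, 4-aligned)
8..12  z  (4B, 4-aligned)
12..16  -- padding (4B)
16..24  score  (8B, 8-aligned)
24..68  ammo  (44B, 4-aligned)
68..72  -- padding (4B)
72..80  hp  (8B, 8-aligned)
80..152  state  (72B, 8-aligned)
152..153  team  (1B, 1-aligned)
153..160  -- tail padding (7B)
sizeof = 160, alignof = 8
— Descriptor2 —
0..72  state  (72B, 8-aligned)
72..80  score  (8B, 8-aligned)
80..88  hp  (8B, 8-aligned)
88..132  ammo  (44B, 4-aligned)
132..136  id  (4B, 4-aligned)
136..140  y  (4B, 4-aligned)
140..144  z  (4B, 4-aligned)
144..145  team  (1B, 1-aligned)
145..152  -- tail padding (7B)
sizeof = 152, alignof = 8
160 − 152 = 8

8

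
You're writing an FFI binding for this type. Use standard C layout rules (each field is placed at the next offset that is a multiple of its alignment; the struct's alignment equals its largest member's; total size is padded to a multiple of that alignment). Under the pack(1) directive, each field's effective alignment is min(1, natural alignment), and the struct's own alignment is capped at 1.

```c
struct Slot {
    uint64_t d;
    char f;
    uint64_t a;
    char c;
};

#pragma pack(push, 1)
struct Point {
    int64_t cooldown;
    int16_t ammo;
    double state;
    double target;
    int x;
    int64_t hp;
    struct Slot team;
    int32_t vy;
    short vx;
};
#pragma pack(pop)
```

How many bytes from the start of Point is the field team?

Slot: 0..8  d  (8B, 8-aligned); 8..9  f  (1B, 1-aligned); 9..16  -- padding (7B); 16..24  a  (8B, 8-aligned); 24..25  c  (1B, 1-aligned); 25..32  -- tail padding (7B); sizeof = 32, alignof = 8
0..8  cooldown  (8B, 1-aligned)
8..10  ammo  (2B, 1-aligned)
10..18  state  (8B, 1-aligned)
18..26  target  (8B, 1-aligned)
26..30  x  (4B, 1-aligned)
30..38  hp  (8B, 1-aligned)
38..70  team  (32B, 1-aligned)

38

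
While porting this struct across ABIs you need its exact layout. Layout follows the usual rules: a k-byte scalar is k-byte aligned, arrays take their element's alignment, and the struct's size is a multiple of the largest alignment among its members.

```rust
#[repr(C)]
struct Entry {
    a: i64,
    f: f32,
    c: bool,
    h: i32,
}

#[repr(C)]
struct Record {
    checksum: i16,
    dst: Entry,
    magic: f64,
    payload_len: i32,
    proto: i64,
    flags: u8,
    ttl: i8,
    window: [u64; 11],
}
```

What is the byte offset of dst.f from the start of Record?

16

Entry: 0..8  a  (8B, 8-aligned); 8..12  f  (4B, 4-aligned); 12..13  c  (1B, 1-aligned); 13..16  -- padding (3B); 16..20  h  (4B, 4-aligned); 20..24  -- tail padding (4B); sizeof = 24, alignof = 8
0..2  checksum  (2B, 2-aligned)
2..8  -- padding (6B)
8..32  dst  (24B, 8-aligned)
within Entry: f at 8
8 + 8 = 16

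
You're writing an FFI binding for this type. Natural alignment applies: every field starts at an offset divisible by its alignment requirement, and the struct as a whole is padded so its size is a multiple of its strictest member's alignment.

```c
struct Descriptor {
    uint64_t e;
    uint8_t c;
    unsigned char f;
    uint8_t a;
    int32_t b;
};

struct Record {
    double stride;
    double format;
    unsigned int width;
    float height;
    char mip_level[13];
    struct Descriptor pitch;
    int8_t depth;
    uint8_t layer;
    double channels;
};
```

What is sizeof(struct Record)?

Descriptor: 0..8  e  (8B, 8-aligned); 8..9  c  (1B, 1-aligned); 9..10  f  (1B, 1-aligned); 10..11  a  (1B, 1-aligned); 11..12  -- padding (1B); 12..16  b  (4B, 4-aligned); sizeof = 16, alignof = 8
0..8  stride  (8B, 8-aligned)
8..16  format  (8B, 8-aligned)
16..20  width  (4B, 4-aligned)
20..24  height  (4B, 4-aligned)
24..37  mip_level  (13B, 1-aligned)
37..40  -- padding (3B)
40..56  pitch  (16B, 8-aligned)
56..57  depth  (1B, 1-aligned)
57..58  layer  (1B, 1-aligned)
58..64  -- padding (6B)
64..72  channels  (8B, 8-aligned)
sizeof = 72, alignof = 8

72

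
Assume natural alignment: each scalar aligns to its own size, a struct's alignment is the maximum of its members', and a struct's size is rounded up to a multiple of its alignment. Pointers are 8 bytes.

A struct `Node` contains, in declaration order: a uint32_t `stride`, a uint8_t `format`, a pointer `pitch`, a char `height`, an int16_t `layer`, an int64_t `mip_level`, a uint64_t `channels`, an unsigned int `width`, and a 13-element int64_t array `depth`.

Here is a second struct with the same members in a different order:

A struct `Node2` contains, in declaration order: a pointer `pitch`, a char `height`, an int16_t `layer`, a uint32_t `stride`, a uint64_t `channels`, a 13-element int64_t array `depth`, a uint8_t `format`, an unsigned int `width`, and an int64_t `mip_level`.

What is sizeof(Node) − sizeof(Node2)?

8

0..4  stride  (4B, 4-aligned)
4..5  format  (1B, 1-aligned)
5..8  -- padding (3B)
8..16  pitch  (8B, 8-aligned)
16..17  height  (1B, 1-aligned)
17..18  -- padding (1B)
18..20  layer  (2B, 2-aligned)
20..24  -- padding (4B)
24..32  mip_level  (8B, 8-aligned)
32..40  channels  (8B, 8-aligned)
40..44  width  (4B, 4-aligned)
44..48  -- padding (4B)
48..152  depth  (104B, 8-aligned)
sizeof = 152, alignof = 8
— Node2 —
0..8  pitch  (8B, 8-aligned)
8..9  height  (1B, 1-aligned)
9..10  -- padding (1B)
10..12  layer  (2B, 2-aligned)
12..16  stride  (4B, 4-aligned)
16..24  channels  (8B, 8-aligned)
24..128  depth  (104B, 8-aligned)
128..129  format  (1B, 1-aligned)
129..132  -- padding (3B)
132..136  width  (4B, 4-aligned)
136..144  mip_level  (8B, 8-aligned)
sizeof = 144, alignof = 8
152 − 144 = 8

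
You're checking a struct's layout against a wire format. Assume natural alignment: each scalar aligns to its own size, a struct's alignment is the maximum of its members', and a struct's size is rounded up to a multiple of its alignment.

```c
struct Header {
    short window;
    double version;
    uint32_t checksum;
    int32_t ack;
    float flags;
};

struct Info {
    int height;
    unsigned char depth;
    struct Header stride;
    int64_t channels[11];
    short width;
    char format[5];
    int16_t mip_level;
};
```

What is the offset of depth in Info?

4

Header: @0: window [2B, align 2] → 2; +6 pad (align 8); @8: version [8B, align 8] → 16; @16: checksum [4B, align 4] → 20; @20: ack [4B, align 4] → 24; @24: flags [4B, align 4] → 28; +4 tail pad (align 8); size 32, align 8
@0: height [4B, align 4] → 4
@4: depth [1B, align 1] → 5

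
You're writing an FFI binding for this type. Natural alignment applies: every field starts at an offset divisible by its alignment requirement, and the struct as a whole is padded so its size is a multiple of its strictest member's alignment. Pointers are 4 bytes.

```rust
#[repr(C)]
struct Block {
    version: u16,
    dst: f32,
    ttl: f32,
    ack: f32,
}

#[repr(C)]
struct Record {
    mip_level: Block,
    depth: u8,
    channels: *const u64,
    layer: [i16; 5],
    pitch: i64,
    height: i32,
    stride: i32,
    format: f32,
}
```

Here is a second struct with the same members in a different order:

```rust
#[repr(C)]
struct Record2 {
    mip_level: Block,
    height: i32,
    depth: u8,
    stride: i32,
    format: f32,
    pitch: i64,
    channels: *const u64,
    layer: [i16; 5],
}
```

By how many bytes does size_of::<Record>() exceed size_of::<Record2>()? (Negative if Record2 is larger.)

Block: @0: version [2B, align 2] → 2; +2 pad (align 4); @4: dst [4B, align 4] → 8; @8: ttl [4B, align 4] → 12; @12: ack [4B, align 4] → 16; size 16, align 4
@0: mip_level [16B, align 4] → 16
@16: depth [1B, align 1] → 17
+3 pad (align 4)
@20: channels [4B, align 4] → 24
@24: layer [10B, align 2] → 34
+6 pad (align 8)
@40: pitch [8B, align 8] → 48
@48: height [4B, align 4] → 52
@52: stride [4B, align 4] → 56
@56: format [4B, align 4] → 60
+4 tail pad (align 8)
size 64, align 8
— Record2 —
@0: mip_level [16B, align 4] → 16
@16: height [4B, align 4] → 20
@20: depth [1B, align 1] → 21
+3 pad (align 4)
@24: stride [4B, align 4] → 28
@28: format [4B, align 4] → 32
@32: pitch [8B, align 8] → 40
@40: channels [4B, align 4] → 44
@44: layer [10B, align 2] → 54
+2 tail pad (align 8)
size 56, align 8
64 − 56 = 8

8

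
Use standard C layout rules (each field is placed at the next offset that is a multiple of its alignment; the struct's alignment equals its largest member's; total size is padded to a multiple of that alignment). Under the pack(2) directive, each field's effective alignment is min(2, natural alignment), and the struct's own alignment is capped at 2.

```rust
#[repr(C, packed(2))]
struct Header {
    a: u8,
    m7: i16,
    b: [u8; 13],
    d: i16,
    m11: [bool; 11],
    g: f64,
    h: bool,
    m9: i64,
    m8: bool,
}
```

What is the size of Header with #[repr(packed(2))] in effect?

a at 0 (size 1, align 1) → ends 1
pad 1 to align 2 for m7
m7 at 2 (size 2, align 2) → ends 4
b at 4 (size 13, align 1) → ends 17
pad 1 to align 2 for d
d at 18 (size 2, align 2) → ends 20
m11 at 20 (size 11, align 1) → ends 31
pad 1 to align 2 for g
g at 32 (size 8, align 2) → ends 40
h at 40 (size 1, align 1) → ends 41
pad 1 to align 2 for m9
m9 at 42 (size 8, align 2) → ends 50
m8 at 50 (size 1, align 1) → ends 51
tail pad 1 to reach multiple of 2
total 52 bytes, alignment 2

52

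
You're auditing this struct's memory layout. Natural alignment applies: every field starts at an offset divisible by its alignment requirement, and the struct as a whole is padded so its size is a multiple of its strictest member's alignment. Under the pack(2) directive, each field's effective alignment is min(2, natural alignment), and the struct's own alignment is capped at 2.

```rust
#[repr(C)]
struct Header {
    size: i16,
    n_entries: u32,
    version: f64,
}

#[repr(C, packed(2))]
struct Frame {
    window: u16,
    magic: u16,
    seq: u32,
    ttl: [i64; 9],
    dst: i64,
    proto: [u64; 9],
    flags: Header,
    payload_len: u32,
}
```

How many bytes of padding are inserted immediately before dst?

0

Header: size at 0 (size 2, align 2) → ends 2; pad 2 to align 4 for n_entries; n_entries at 4 (size 4, align 4) → ends 8; version at 8 (size 8, align 8) → ends 16; total 16 bytes, alignment 8
window at 0 (size 2, align 2) → ends 2
magic at 2 (size 2, align 2) → ends 4
seq at 4 (size 4, align 2) → ends 8
ttl at 8 (size 72, align 2) → ends 80
dst at 80 (size 8, align 2) → ends 88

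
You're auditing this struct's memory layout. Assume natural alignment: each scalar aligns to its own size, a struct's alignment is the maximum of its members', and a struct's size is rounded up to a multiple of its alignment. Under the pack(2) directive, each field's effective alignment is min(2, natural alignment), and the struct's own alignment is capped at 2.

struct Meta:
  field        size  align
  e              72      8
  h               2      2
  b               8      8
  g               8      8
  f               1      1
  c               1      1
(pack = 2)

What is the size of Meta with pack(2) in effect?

92

@0: e [72B, align 2] → 72
@72: h [2B, align 2] → 74
@74: b [8B, align 2] → 82
@82: g [8B, align 2] → 90
@90: f [1B, align 1] → 91
@91: c [1B, align 1] → 92
size 92, align 2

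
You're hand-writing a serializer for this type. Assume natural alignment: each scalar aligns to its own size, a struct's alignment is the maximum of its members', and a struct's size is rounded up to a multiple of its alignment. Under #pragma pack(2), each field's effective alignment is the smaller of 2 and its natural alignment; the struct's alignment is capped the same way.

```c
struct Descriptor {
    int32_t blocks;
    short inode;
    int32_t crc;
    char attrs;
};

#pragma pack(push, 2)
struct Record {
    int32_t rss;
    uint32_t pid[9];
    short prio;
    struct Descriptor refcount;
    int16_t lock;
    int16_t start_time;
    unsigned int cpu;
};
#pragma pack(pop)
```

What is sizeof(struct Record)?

66 bytes

Descriptor: blocks at 0 (size 4, align 4) → ends 4; inode at 4 (size 2, align 2) → ends 6; pad 2 to align 4 for crc; crc at 8 (size 4, align 4) → ends 12; attrs at 12 (size 1, align 1) → ends 13; tail pad 3 to reach multiple of 4; total 16 bytes, alignment 4
rss at 0 (size 4, align 2) → ends 4
pid at 4 (size 36, align 2) → ends 40
prio at 40 (size 2, align 2) → ends 42
refcount at 42 (size 16, align 2) → ends 58
lock at 58 (size 2, align 2) → ends 60
start_time at 60 (size 2, align 2) → ends 62
cpu at 62 (size 4, align 2) → ends 66
total 66 bytes, alignment 2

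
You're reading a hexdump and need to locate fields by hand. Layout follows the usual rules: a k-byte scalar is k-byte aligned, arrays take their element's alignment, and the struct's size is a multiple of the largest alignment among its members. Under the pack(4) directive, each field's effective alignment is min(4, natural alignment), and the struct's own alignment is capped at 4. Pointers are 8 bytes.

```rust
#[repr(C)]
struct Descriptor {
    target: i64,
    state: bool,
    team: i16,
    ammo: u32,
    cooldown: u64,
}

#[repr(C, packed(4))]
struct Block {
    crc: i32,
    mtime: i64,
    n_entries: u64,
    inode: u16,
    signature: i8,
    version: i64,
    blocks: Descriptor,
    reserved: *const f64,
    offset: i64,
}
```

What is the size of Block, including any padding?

72 bytes

Descriptor: target at 0 (size 8, align 8) → ends 8; state at 8 (size 1, align 1) → ends 9; pad 1 to align 2 for team; team at 10 (size 2, align 2) → ends 12; ammo at 12 (size 4, align 4) → ends 16; cooldown at 16 (size 8, align 8) → ends 24; total 24 bytes, alignment 8
crc at 0 (size 4, align 4) → ends 4
mtime at 4 (size 8, align 4) → ends 12
n_entries at 12 (size 8, align 4) → ends 20
inode at 20 (size 2, align 2) → ends 22
signature at 22 (size 1, align 1) → ends 23
pad 1 to align 4 for version
version at 24 (size 8, align 4) → ends 32
blocks at 32 (size 24, align 4) → ends 56
reserved at 56 (size 8, align 4) → ends 64
offset at 64 (size 8, align 4) → ends 72
total 72 bytes, alignment 4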